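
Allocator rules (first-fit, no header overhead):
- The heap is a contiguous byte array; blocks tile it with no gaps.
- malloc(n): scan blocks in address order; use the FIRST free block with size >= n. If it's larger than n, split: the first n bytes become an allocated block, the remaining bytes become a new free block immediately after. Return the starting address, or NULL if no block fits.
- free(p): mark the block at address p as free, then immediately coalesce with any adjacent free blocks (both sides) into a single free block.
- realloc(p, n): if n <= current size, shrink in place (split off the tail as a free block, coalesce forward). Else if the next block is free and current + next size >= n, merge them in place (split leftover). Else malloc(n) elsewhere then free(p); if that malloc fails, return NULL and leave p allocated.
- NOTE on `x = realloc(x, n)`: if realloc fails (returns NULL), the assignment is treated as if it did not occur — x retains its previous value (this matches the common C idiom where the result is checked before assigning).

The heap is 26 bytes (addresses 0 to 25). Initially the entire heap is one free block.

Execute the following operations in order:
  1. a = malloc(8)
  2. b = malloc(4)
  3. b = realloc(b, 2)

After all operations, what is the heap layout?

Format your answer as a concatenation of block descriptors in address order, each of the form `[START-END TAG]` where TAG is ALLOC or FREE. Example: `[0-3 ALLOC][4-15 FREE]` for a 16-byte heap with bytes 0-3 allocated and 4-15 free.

Answer: [0-7 ALLOC][8-9 ALLOC][10-25 FREE]

Derivation:
Op 1: a = malloc(8) -> a = 0; heap: [0-7 ALLOC][8-25 FREE]
Op 2: b = malloc(4) -> b = 8; heap: [0-7 ALLOC][8-11 ALLOC][12-25 FREE]
Op 3: b = realloc(b, 2) -> b = 8; heap: [0-7 ALLOC][8-9 ALLOC][10-25 FREE]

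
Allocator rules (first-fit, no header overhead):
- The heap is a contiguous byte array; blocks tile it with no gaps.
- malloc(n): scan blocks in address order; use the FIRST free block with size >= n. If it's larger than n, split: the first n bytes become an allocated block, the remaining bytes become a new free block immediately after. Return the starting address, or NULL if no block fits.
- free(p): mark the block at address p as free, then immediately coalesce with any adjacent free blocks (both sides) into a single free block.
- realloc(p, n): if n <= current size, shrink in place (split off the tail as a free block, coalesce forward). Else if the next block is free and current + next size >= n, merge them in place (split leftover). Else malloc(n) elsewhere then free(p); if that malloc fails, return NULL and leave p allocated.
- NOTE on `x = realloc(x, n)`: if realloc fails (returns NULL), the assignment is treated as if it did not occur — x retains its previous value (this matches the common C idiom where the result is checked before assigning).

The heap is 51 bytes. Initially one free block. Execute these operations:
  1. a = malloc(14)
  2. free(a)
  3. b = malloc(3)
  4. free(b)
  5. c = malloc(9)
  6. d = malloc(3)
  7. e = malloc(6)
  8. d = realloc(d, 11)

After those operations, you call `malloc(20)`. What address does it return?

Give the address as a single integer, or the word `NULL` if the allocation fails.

Op 1: a = malloc(14) -> a = 0; heap: [0-13 ALLOC][14-50 FREE]
Op 2: free(a) -> (freed a); heap: [0-50 FREE]
Op 3: b = malloc(3) -> b = 0; heap: [0-2 ALLOC][3-50 FREE]
Op 4: free(b) -> (freed b); heap: [0-50 FREE]
Op 5: c = malloc(9) -> c = 0; heap: [0-8 ALLOC][9-50 FREE]
Op 6: d = malloc(3) -> d = 9; heap: [0-8 ALLOC][9-11 ALLOC][12-50 FREE]
Op 7: e = malloc(6) -> e = 12; heap: [0-8 ALLOC][9-11 ALLOC][12-17 ALLOC][18-50 FREE]
Op 8: d = realloc(d, 11) -> d = 18; heap: [0-8 ALLOC][9-11 FREE][12-17 ALLOC][18-28 ALLOC][29-50 FREE]
malloc(20): first-fit scan over [0-8 ALLOC][9-11 FREE][12-17 ALLOC][18-28 ALLOC][29-50 FREE] -> 29

Answer: 29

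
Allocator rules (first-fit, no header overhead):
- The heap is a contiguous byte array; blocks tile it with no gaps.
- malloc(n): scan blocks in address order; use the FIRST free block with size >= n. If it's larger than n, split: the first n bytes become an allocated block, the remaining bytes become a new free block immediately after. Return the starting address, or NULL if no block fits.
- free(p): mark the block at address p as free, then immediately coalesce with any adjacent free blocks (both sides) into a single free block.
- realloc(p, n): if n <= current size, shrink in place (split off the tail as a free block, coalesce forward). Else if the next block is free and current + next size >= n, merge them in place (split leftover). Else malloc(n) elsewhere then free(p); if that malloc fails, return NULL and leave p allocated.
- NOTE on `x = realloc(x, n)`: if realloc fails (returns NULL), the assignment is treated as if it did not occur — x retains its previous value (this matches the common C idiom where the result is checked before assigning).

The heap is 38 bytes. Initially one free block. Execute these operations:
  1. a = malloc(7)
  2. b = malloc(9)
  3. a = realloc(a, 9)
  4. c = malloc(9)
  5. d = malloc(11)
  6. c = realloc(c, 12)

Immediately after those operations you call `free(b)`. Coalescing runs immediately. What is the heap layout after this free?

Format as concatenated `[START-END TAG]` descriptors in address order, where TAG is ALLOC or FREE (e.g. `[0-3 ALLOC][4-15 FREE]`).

Op 1: a = malloc(7) -> a = 0; heap: [0-6 ALLOC][7-37 FREE]
Op 2: b = malloc(9) -> b = 7; heap: [0-6 ALLOC][7-15 ALLOC][16-37 FREE]
Op 3: a = realloc(a, 9) -> a = 16; heap: [0-6 FREE][7-15 ALLOC][16-24 ALLOC][25-37 FREE]
Op 4: c = malloc(9) -> c = 25; heap: [0-6 FREE][7-15 ALLOC][16-24 ALLOC][25-33 ALLOC][34-37 FREE]
Op 5: d = malloc(11) -> d = NULL; heap: [0-6 FREE][7-15 ALLOC][16-24 ALLOC][25-33 ALLOC][34-37 FREE]
Op 6: c = realloc(c, 12) -> c = 25; heap: [0-6 FREE][7-15 ALLOC][16-24 ALLOC][25-36 ALLOC][37-37 FREE]
free(b): b = 7 -> block [7-15 ALLOC]; mark free, coalesce with adjacent free neighbors -> [0-15 FREE][16-24 ALLOC][25-36 ALLOC][37-37 FREE]

Answer: [0-15 FREE][16-24 ALLOC][25-36 ALLOC][37-37 FREE]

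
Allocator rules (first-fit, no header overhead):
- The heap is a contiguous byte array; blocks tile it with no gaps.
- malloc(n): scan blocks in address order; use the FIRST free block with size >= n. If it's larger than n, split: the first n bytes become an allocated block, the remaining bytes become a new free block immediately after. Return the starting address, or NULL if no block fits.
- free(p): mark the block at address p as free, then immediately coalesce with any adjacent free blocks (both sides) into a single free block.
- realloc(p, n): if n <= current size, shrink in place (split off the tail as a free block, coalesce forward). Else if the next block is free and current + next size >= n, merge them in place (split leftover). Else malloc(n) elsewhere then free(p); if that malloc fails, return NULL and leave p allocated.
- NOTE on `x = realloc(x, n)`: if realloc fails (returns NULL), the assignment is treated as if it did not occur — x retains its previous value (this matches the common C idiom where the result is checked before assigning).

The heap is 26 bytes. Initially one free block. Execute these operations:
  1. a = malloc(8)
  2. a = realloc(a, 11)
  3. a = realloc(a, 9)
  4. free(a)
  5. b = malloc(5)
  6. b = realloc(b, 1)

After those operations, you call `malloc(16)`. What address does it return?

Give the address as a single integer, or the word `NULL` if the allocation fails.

Answer: 1

Derivation:
Op 1: a = malloc(8) -> a = 0; heap: [0-7 ALLOC][8-25 FREE]
Op 2: a = realloc(a, 11) -> a = 0; heap: [0-10 ALLOC][11-25 FREE]
Op 3: a = realloc(a, 9) -> a = 0; heap: [0-8 ALLOC][9-25 FREE]
Op 4: free(a) -> (freed a); heap: [0-25 FREE]
Op 5: b = malloc(5) -> b = 0; heap: [0-4 ALLOC][5-25 FREE]
Op 6: b = realloc(b, 1) -> b = 0; heap: [0-0 ALLOC][1-25 FREE]
malloc(16): first-fit scan over [0-0 ALLOC][1-25 FREE] -> 1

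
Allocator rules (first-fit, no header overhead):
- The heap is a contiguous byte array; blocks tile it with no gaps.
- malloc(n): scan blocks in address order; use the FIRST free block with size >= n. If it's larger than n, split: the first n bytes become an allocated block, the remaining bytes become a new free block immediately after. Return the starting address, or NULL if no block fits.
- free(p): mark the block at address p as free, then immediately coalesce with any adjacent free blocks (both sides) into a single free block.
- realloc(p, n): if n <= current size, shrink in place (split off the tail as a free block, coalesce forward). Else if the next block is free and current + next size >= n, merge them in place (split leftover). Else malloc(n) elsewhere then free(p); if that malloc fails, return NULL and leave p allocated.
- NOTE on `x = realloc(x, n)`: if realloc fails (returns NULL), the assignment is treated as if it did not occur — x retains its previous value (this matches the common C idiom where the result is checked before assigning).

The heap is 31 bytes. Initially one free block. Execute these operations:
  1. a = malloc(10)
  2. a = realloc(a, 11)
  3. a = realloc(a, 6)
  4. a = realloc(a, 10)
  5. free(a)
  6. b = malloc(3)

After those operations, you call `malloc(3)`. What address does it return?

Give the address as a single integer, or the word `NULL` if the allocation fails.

Answer: 3

Derivation:
Op 1: a = malloc(10) -> a = 0; heap: [0-9 ALLOC][10-30 FREE]
Op 2: a = realloc(a, 11) -> a = 0; heap: [0-10 ALLOC][11-30 FREE]
Op 3: a = realloc(a, 6) -> a = 0; heap: [0-5 ALLOC][6-30 FREE]
Op 4: a = realloc(a, 10) -> a = 0; heap: [0-9 ALLOC][10-30 FREE]
Op 5: free(a) -> (freed a); heap: [0-30 FREE]
Op 6: b = malloc(3) -> b = 0; heap: [0-2 ALLOC][3-30 FREE]
malloc(3): first-fit scan over [0-2 ALLOC][3-30 FREE] -> 3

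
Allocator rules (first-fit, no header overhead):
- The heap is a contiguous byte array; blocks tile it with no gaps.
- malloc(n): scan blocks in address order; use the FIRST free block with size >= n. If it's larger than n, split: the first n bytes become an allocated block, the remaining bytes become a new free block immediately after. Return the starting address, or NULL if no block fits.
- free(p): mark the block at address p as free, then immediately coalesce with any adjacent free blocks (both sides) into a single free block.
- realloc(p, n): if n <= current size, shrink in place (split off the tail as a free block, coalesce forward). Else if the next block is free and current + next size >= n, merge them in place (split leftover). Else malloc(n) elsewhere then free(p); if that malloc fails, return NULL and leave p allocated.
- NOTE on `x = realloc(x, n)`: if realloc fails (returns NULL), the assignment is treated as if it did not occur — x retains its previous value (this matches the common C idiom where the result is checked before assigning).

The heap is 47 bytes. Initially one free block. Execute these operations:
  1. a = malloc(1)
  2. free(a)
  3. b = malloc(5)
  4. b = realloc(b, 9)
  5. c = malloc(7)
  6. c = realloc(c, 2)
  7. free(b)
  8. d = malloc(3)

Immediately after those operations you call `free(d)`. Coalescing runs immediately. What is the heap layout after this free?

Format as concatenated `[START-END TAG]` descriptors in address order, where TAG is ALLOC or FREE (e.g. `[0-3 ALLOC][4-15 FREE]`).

Answer: [0-8 FREE][9-10 ALLOC][11-46 FREE]

Derivation:
Op 1: a = malloc(1) -> a = 0; heap: [0-0 ALLOC][1-46 FREE]
Op 2: free(a) -> (freed a); heap: [0-46 FREE]
Op 3: b = malloc(5) -> b = 0; heap: [0-4 ALLOC][5-46 FREE]
Op 4: b = realloc(b, 9) -> b = 0; heap: [0-8 ALLOC][9-46 FREE]
Op 5: c = malloc(7) -> c = 9; heap: [0-8 ALLOC][9-15 ALLOC][16-46 FREE]
Op 6: c = realloc(c, 2) -> c = 9; heap: [0-8 ALLOC][9-10 ALLOC][11-46 FREE]
Op 7: free(b) -> (freed b); heap: [0-8 FREE][9-10 ALLOC][11-46 FREE]
Op 8: d = malloc(3) -> d = 0; heap: [0-2 ALLOC][3-8 FREE][9-10 ALLOC][11-46 FREE]
free(d): d = 0 -> block [0-2 ALLOC]; mark free, coalesce with adjacent free neighbors -> [0-8 FREE][9-10 ALLOC][11-46 FREE]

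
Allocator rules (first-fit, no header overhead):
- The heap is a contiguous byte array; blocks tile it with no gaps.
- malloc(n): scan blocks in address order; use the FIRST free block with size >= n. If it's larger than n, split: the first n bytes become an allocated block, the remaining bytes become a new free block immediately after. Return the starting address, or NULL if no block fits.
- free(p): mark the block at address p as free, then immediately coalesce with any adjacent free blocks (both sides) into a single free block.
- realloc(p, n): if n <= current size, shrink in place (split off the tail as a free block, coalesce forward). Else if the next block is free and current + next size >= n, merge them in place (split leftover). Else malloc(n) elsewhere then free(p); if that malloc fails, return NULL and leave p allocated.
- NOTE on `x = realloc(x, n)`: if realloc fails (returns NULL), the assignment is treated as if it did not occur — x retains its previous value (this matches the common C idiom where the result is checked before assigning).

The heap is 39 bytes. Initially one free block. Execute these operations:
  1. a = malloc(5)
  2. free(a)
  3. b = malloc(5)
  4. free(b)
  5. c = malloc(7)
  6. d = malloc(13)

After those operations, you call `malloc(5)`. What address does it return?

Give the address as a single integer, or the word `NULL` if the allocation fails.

Answer: 20

Derivation:
Op 1: a = malloc(5) -> a = 0; heap: [0-4 ALLOC][5-38 FREE]
Op 2: free(a) -> (freed a); heap: [0-38 FREE]
Op 3: b = malloc(5) -> b = 0; heap: [0-4 ALLOC][5-38 FREE]
Op 4: free(b) -> (freed b); heap: [0-38 FREE]
Op 5: c = malloc(7) -> c = 0; heap: [0-6 ALLOC][7-38 FREE]
Op 6: d = malloc(13) -> d = 7; heap: [0-6 ALLOC][7-19 ALLOC][20-38 FREE]
malloc(5): first-fit scan over [0-6 ALLOC][7-19 ALLOC][20-38 FREE] -> 20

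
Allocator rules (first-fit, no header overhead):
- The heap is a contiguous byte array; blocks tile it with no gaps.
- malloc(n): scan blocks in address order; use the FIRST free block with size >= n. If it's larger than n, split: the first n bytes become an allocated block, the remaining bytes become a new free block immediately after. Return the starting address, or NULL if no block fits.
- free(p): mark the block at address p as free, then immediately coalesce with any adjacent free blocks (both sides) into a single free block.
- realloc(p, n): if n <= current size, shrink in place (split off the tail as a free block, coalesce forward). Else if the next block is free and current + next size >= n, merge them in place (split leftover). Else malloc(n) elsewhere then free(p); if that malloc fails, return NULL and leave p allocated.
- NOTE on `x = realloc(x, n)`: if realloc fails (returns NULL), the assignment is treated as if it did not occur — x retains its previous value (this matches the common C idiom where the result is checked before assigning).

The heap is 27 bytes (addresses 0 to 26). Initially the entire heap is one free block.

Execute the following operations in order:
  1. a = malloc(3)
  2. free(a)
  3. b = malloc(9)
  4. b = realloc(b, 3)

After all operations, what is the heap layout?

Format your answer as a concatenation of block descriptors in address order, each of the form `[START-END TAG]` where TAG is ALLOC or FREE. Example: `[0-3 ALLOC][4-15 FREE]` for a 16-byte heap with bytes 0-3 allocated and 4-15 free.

Answer: [0-2 ALLOC][3-26 FREE]

Derivation:
Op 1: a = malloc(3) -> a = 0; heap: [0-2 ALLOC][3-26 FREE]
Op 2: free(a) -> (freed a); heap: [0-26 FREE]
Op 3: b = malloc(9) -> b = 0; heap: [0-8 ALLOC][9-26 FREE]
Op 4: b = realloc(b, 3) -> b = 0; heap: [0-2 ALLOC][3-26 FREE]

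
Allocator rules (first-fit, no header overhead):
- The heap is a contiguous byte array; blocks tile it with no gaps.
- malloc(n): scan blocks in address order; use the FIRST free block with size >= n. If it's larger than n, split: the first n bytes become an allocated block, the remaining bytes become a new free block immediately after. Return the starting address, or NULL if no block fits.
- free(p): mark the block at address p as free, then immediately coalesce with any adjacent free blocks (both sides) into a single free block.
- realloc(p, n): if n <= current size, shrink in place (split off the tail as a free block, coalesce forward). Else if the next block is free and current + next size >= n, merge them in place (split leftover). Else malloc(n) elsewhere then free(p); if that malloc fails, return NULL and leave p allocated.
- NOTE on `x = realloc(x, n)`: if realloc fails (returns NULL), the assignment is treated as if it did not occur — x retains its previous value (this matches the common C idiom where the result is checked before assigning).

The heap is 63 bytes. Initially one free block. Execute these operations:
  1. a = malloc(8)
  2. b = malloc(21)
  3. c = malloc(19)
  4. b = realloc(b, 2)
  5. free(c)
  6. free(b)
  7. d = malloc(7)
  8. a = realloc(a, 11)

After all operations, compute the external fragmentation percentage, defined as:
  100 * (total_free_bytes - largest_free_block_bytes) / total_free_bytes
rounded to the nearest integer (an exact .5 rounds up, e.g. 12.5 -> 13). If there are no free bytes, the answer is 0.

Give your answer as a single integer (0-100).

Op 1: a = malloc(8) -> a = 0; heap: [0-7 ALLOC][8-62 FREE]
Op 2: b = malloc(21) -> b = 8; heap: [0-7 ALLOC][8-28 ALLOC][29-62 FREE]
Op 3: c = malloc(19) -> c = 29; heap: [0-7 ALLOC][8-28 ALLOC][29-47 ALLOC][48-62 FREE]
Op 4: b = realloc(b, 2) -> b = 8; heap: [0-7 ALLOC][8-9 ALLOC][10-28 FREE][29-47 ALLOC][48-62 FREE]
Op 5: free(c) -> (freed c); heap: [0-7 ALLOC][8-9 ALLOC][10-62 FREE]
Op 6: free(b) -> (freed b); heap: [0-7 ALLOC][8-62 FREE]
Op 7: d = malloc(7) -> d = 8; heap: [0-7 ALLOC][8-14 ALLOC][15-62 FREE]
Op 8: a = realloc(a, 11) -> a = 15; heap: [0-7 FREE][8-14 ALLOC][15-25 ALLOC][26-62 FREE]
Free blocks: [8 37] total_free=45 largest=37 -> 100*(45-37)/45 = 800/45 ≈ 17.778 -> rounds to 18

Answer: 18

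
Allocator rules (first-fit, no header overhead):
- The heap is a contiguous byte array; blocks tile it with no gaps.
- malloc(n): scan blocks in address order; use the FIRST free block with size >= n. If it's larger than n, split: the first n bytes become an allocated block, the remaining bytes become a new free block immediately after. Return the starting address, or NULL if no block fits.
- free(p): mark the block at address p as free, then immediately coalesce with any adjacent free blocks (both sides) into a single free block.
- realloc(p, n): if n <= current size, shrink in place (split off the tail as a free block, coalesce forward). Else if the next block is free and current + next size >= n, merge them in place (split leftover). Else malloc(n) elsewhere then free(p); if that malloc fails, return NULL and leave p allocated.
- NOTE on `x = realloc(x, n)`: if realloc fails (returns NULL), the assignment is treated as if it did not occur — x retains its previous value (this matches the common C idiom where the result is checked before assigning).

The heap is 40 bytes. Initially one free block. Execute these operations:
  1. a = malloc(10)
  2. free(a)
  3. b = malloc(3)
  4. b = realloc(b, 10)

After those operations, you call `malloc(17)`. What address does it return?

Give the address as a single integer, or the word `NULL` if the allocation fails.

Answer: 10

Derivation:
Op 1: a = malloc(10) -> a = 0; heap: [0-9 ALLOC][10-39 FREE]
Op 2: free(a) -> (freed a); heap: [0-39 FREE]
Op 3: b = malloc(3) -> b = 0; heap: [0-2 ALLOC][3-39 FREE]
Op 4: b = realloc(b, 10) -> b = 0; heap: [0-9 ALLOC][10-39 FREE]
malloc(17): first-fit scan over [0-9 ALLOC][10-39 FREE] -> 10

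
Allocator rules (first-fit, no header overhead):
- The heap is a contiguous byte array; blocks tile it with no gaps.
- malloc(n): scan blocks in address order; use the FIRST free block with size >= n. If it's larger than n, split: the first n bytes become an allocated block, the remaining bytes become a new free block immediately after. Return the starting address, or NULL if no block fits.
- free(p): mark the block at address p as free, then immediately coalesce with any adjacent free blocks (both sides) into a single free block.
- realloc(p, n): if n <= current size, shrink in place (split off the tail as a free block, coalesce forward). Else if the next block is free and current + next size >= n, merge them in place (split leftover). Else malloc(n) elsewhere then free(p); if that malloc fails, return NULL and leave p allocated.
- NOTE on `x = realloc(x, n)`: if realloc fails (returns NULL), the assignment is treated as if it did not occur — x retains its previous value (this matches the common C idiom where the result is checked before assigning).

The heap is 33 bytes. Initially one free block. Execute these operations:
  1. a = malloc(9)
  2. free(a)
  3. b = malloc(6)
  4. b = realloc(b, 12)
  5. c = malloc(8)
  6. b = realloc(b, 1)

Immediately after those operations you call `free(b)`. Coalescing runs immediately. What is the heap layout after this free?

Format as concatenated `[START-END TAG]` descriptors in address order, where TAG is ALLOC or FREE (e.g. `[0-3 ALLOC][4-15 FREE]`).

Answer: [0-11 FREE][12-19 ALLOC][20-32 FREE]

Derivation:
Op 1: a = malloc(9) -> a = 0; heap: [0-8 ALLOC][9-32 FREE]
Op 2: free(a) -> (freed a); heap: [0-32 FREE]
Op 3: b = malloc(6) -> b = 0; heap: [0-5 ALLOC][6-32 FREE]
Op 4: b = realloc(b, 12) -> b = 0; heap: [0-11 ALLOC][12-32 FREE]
Op 5: c = malloc(8) -> c = 12; heap: [0-11 ALLOC][12-19 ALLOC][20-32 FREE]
Op 6: b = realloc(b, 1) -> b = 0; heap: [0-0 ALLOC][1-11 FREE][12-19 ALLOC][20-32 FREE]
free(b): b = 0 -> block [0-0 ALLOC]; mark free, coalesce with adjacent free neighbors -> [0-11 FREE][12-19 ALLOC][20-32 FREE]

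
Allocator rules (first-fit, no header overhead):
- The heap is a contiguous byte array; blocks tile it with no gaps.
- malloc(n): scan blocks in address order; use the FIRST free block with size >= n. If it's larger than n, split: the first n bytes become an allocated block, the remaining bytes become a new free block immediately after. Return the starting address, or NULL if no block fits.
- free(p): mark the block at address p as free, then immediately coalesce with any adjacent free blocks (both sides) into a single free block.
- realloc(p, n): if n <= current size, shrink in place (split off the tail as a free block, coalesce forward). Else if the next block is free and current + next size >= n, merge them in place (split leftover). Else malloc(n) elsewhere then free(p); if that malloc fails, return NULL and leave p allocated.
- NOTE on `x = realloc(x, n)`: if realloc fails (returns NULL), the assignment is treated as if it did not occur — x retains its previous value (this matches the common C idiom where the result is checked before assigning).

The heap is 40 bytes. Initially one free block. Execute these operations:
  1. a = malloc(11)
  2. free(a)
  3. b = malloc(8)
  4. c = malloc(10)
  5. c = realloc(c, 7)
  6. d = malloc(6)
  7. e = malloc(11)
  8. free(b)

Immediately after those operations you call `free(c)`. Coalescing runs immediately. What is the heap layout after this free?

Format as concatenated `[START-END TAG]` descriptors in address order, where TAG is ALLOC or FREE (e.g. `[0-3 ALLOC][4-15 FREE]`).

Op 1: a = malloc(11) -> a = 0; heap: [0-10 ALLOC][11-39 FREE]
Op 2: free(a) -> (freed a); heap: [0-39 FREE]
Op 3: b = malloc(8) -> b = 0; heap: [0-7 ALLOC][8-39 FREE]
Op 4: c = malloc(10) -> c = 8; heap: [0-7 ALLOC][8-17 ALLOC][18-39 FREE]
Op 5: c = realloc(c, 7) -> c = 8; heap: [0-7 ALLOC][8-14 ALLOC][15-39 FREE]
Op 6: d = malloc(6) -> d = 15; heap: [0-7 ALLOC][8-14 ALLOC][15-20 ALLOC][21-39 FREE]
Op 7: e = malloc(11) -> e = 21; heap: [0-7 ALLOC][8-14 ALLOC][15-20 ALLOC][21-31 ALLOC][32-39 FREE]
Op 8: free(b) -> (freed b); heap: [0-7 FREE][8-14 ALLOC][15-20 ALLOC][21-31 ALLOC][32-39 FREE]
free(c): c = 8 -> block [8-14 ALLOC]; mark free, coalesce with adjacent free neighbors -> [0-14 FREE][15-20 ALLOC][21-31 ALLOC][32-39 FREE]

Answer: [0-14 FREE][15-20 ALLOC][21-31 ALLOC][32-39 FREE]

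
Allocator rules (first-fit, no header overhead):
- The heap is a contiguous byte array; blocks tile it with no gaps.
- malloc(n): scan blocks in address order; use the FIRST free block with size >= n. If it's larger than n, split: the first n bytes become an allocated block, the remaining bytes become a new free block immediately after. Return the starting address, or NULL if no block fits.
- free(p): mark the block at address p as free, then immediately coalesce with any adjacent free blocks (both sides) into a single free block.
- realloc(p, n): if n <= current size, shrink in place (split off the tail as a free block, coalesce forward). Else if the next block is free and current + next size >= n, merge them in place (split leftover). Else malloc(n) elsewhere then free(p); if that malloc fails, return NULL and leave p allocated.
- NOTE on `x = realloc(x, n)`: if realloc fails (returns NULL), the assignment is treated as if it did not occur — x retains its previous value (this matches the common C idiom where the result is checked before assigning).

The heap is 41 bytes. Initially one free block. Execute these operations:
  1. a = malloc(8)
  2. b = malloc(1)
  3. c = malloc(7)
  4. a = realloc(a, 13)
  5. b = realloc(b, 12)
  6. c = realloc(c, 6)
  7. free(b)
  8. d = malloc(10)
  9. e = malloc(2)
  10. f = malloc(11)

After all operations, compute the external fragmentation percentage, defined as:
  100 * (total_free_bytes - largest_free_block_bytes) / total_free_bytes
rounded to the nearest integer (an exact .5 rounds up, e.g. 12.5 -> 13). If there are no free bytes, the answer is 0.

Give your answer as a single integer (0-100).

Answer: 30

Derivation:
Op 1: a = malloc(8) -> a = 0; heap: [0-7 ALLOC][8-40 FREE]
Op 2: b = malloc(1) -> b = 8; heap: [0-7 ALLOC][8-8 ALLOC][9-40 FREE]
Op 3: c = malloc(7) -> c = 9; heap: [0-7 ALLOC][8-8 ALLOC][9-15 ALLOC][16-40 FREE]
Op 4: a = realloc(a, 13) -> a = 16; heap: [0-7 FREE][8-8 ALLOC][9-15 ALLOC][16-28 ALLOC][29-40 FREE]
Op 5: b = realloc(b, 12) -> b = 29; heap: [0-8 FREE][9-15 ALLOC][16-28 ALLOC][29-40 ALLOC]
Op 6: c = realloc(c, 6) -> c = 9; heap: [0-8 FREE][9-14 ALLOC][15-15 FREE][16-28 ALLOC][29-40 ALLOC]
Op 7: free(b) -> (freed b); heap: [0-8 FREE][9-14 ALLOC][15-15 FREE][16-28 ALLOC][29-40 FREE]
Op 8: d = malloc(10) -> d = 29; heap: [0-8 FREE][9-14 ALLOC][15-15 FREE][16-28 ALLOC][29-38 ALLOC][39-40 FREE]
Op 9: e = malloc(2) -> e = 0; heap: [0-1 ALLOC][2-8 FREE][9-14 ALLOC][15-15 FREE][16-28 ALLOC][29-38 ALLOC][39-40 FREE]
Op 10: f = malloc(11) -> f = NULL; heap: [0-1 ALLOC][2-8 FREE][9-14 ALLOC][15-15 FREE][16-28 ALLOC][29-38 ALLOC][39-40 FREE]
Free blocks: [7 1 2] total_free=10 largest=7 -> 100*(10-7)/10 = 300/10 = 30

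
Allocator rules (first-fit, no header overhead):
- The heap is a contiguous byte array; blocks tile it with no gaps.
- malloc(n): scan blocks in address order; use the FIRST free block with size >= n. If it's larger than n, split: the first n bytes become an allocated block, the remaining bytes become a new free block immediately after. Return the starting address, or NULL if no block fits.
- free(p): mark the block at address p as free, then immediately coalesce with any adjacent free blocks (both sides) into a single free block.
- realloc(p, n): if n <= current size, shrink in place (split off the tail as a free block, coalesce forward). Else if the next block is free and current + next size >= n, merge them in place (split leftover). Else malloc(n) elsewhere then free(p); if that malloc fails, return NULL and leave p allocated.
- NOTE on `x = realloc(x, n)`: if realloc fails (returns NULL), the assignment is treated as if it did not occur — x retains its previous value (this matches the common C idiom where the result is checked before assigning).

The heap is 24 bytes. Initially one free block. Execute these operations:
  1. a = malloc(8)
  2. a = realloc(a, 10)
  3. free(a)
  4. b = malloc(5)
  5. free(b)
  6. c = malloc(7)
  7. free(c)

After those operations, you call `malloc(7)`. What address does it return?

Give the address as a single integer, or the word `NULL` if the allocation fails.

Answer: 0

Derivation:
Op 1: a = malloc(8) -> a = 0; heap: [0-7 ALLOC][8-23 FREE]
Op 2: a = realloc(a, 10) -> a = 0; heap: [0-9 ALLOC][10-23 FREE]
Op 3: free(a) -> (freed a); heap: [0-23 FREE]
Op 4: b = malloc(5) -> b = 0; heap: [0-4 ALLOC][5-23 FREE]
Op 5: free(b) -> (freed b); heap: [0-23 FREE]
Op 6: c = malloc(7) -> c = 0; heap: [0-6 ALLOC][7-23 FREE]
Op 7: free(c) -> (freed c); heap: [0-23 FREE]
malloc(7): first-fit scan over [0-23 FREE] -> 0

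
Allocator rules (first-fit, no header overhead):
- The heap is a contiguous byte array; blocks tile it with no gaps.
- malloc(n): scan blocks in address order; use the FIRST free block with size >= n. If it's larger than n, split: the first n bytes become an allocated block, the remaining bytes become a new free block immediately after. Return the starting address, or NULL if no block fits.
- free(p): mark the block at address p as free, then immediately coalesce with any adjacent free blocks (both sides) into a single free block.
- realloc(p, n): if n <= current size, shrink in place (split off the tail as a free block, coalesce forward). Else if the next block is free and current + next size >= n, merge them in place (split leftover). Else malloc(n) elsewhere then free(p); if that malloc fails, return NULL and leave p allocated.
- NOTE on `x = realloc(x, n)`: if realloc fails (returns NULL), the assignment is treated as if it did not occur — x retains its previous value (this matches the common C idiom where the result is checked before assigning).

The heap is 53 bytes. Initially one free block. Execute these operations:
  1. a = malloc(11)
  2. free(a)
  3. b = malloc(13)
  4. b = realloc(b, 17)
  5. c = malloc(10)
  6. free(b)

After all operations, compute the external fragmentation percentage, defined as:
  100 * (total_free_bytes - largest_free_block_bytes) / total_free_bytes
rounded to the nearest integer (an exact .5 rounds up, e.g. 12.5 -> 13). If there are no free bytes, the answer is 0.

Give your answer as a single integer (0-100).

Answer: 40

Derivation:
Op 1: a = malloc(11) -> a = 0; heap: [0-10 ALLOC][11-52 FREE]
Op 2: free(a) -> (freed a); heap: [0-52 FREE]
Op 3: b = malloc(13) -> b = 0; heap: [0-12 ALLOC][13-52 FREE]
Op 4: b = realloc(b, 17) -> b = 0; heap: [0-16 ALLOC][17-52 FREE]
Op 5: c = malloc(10) -> c = 17; heap: [0-16 ALLOC][17-26 ALLOC][27-52 FREE]
Op 6: free(b) -> (freed b); heap: [0-16 FREE][17-26 ALLOC][27-52 FREE]
Free blocks: [17 26] total_free=43 largest=26 -> 100*(43-26)/43 = 1700/43 ≈ 39.535 -> rounds to 40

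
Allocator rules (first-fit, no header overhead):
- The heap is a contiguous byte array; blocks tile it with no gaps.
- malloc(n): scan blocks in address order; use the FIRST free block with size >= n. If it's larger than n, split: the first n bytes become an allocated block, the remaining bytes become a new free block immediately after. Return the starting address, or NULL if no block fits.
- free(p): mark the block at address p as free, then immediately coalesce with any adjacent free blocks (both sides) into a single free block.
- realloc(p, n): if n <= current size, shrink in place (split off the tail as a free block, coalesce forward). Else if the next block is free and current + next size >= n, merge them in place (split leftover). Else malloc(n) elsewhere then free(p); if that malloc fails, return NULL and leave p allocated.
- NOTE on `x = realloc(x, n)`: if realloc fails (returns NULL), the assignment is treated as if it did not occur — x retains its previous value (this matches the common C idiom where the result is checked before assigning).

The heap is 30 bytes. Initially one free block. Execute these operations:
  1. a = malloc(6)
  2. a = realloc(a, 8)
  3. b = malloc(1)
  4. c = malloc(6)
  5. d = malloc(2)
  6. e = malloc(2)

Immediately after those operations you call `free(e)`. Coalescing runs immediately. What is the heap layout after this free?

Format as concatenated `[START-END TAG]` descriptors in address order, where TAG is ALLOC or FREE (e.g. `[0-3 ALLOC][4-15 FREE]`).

Answer: [0-7 ALLOC][8-8 ALLOC][9-14 ALLOC][15-16 ALLOC][17-29 FREE]

Derivation:
Op 1: a = malloc(6) -> a = 0; heap: [0-5 ALLOC][6-29 FREE]
Op 2: a = realloc(a, 8) -> a = 0; heap: [0-7 ALLOC][8-29 FREE]
Op 3: b = malloc(1) -> b = 8; heap: [0-7 ALLOC][8-8 ALLOC][9-29 FREE]
Op 4: c = malloc(6) -> c = 9; heap: [0-7 ALLOC][8-8 ALLOC][9-14 ALLOC][15-29 FREE]
Op 5: d = malloc(2) -> d = 15; heap: [0-7 ALLOC][8-8 ALLOC][9-14 ALLOC][15-16 ALLOC][17-29 FREE]
Op 6: e = malloc(2) -> e = 17; heap: [0-7 ALLOC][8-8 ALLOC][9-14 ALLOC][15-16 ALLOC][17-18 ALLOC][19-29 FREE]
free(e): e = 17 -> block [17-18 ALLOC]; mark free, coalesce with adjacent free neighbors -> [0-7 ALLOC][8-8 ALLOC][9-14 ALLOC][15-16 ALLOC][17-29 FREE]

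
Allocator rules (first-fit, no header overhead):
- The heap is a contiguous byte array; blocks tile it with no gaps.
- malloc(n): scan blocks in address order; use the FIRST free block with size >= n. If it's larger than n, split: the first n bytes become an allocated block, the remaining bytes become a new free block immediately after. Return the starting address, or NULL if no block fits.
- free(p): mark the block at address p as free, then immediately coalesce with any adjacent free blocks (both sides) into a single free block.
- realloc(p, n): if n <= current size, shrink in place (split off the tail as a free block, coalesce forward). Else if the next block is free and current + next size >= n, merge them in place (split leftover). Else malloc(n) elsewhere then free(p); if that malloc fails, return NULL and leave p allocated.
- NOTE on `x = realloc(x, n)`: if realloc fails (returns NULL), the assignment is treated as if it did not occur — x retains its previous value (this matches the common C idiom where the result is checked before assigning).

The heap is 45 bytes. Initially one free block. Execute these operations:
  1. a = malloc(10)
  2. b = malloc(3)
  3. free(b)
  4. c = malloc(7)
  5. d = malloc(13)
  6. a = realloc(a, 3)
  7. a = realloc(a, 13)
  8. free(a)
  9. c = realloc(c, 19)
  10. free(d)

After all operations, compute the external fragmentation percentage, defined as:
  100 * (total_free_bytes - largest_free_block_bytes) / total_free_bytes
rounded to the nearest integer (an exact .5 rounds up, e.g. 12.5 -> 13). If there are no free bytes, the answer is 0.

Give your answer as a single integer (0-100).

Op 1: a = malloc(10) -> a = 0; heap: [0-9 ALLOC][10-44 FREE]
Op 2: b = malloc(3) -> b = 10; heap: [0-9 ALLOC][10-12 ALLOC][13-44 FREE]
Op 3: free(b) -> (freed b); heap: [0-9 ALLOC][10-44 FREE]
Op 4: c = malloc(7) -> c = 10; heap: [0-9 ALLOC][10-16 ALLOC][17-44 FREE]
Op 5: d = malloc(13) -> d = 17; heap: [0-9 ALLOC][10-16 ALLOC][17-29 ALLOC][30-44 FREE]
Op 6: a = realloc(a, 3) -> a = 0; heap: [0-2 ALLOC][3-9 FREE][10-16 ALLOC][17-29 ALLOC][30-44 FREE]
Op 7: a = realloc(a, 13) -> a = 30; heap: [0-9 FREE][10-16 ALLOC][17-29 ALLOC][30-42 ALLOC][43-44 FREE]
Op 8: free(a) -> (freed a); heap: [0-9 FREE][10-16 ALLOC][17-29 ALLOC][30-44 FREE]
Op 9: c = realloc(c, 19) -> NULL (c unchanged); heap: [0-9 FREE][10-16 ALLOC][17-29 ALLOC][30-44 FREE]
Op 10: free(d) -> (freed d); heap: [0-9 FREE][10-16 ALLOC][17-44 FREE]
Free blocks: [10 28] total_free=38 largest=28 -> 100*(38-28)/38 = 1000/38 ≈ 26.316 -> rounds to 26

Answer: 26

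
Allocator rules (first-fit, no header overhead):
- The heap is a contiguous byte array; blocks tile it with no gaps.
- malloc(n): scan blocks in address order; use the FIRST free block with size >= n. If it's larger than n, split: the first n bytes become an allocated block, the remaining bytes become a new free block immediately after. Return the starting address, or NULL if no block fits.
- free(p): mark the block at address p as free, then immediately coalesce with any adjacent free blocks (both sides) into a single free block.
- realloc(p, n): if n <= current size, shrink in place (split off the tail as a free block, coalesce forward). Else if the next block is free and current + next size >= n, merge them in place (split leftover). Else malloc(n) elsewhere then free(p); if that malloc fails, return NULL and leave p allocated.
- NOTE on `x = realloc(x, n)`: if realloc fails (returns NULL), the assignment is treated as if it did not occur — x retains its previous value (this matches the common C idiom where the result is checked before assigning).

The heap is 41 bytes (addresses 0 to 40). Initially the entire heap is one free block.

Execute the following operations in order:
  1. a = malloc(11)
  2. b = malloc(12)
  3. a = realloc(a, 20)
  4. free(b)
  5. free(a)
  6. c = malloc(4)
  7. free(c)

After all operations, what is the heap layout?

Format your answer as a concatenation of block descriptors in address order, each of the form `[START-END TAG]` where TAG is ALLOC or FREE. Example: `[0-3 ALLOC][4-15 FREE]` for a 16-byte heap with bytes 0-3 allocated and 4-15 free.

Answer: [0-40 FREE]

Derivation:
Op 1: a = malloc(11) -> a = 0; heap: [0-10 ALLOC][11-40 FREE]
Op 2: b = malloc(12) -> b = 11; heap: [0-10 ALLOC][11-22 ALLOC][23-40 FREE]
Op 3: a = realloc(a, 20) -> NULL (a unchanged); heap: [0-10 ALLOC][11-22 ALLOC][23-40 FREE]
Op 4: free(b) -> (freed b); heap: [0-10 ALLOC][11-40 FREE]
Op 5: free(a) -> (freed a); heap: [0-40 FREE]
Op 6: c = malloc(4) -> c = 0; heap: [0-3 ALLOC][4-40 FREE]
Op 7: free(c) -> (freed c); heap: [0-40 FREE]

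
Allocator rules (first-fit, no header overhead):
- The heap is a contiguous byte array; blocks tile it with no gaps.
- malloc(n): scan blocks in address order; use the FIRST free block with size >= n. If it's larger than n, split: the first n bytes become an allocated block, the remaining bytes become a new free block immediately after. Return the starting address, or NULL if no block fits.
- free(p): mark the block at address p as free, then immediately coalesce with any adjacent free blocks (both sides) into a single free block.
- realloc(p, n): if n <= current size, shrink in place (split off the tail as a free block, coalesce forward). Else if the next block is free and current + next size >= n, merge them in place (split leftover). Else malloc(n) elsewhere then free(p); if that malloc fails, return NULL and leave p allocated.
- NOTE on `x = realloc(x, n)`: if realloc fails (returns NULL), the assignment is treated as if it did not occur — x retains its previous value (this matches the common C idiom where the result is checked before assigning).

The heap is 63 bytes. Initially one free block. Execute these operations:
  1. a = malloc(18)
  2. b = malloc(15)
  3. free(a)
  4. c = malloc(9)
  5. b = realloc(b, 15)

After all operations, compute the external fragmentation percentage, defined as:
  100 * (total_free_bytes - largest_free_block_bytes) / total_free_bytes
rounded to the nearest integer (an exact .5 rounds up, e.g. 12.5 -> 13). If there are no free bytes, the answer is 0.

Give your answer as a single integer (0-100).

Op 1: a = malloc(18) -> a = 0; heap: [0-17 ALLOC][18-62 FREE]
Op 2: b = malloc(15) -> b = 18; heap: [0-17 ALLOC][18-32 ALLOC][33-62 FREE]
Op 3: free(a) -> (freed a); heap: [0-17 FREE][18-32 ALLOC][33-62 FREE]
Op 4: c = malloc(9) -> c = 0; heap: [0-8 ALLOC][9-17 FREE][18-32 ALLOC][33-62 FREE]
Op 5: b = realloc(b, 15) -> b = 18; heap: [0-8 ALLOC][9-17 FREE][18-32 ALLOC][33-62 FREE]
Free blocks: [9 30] total_free=39 largest=30 -> 100*(39-30)/39 = 900/39 ≈ 23.077 -> rounds to 23

Answer: 23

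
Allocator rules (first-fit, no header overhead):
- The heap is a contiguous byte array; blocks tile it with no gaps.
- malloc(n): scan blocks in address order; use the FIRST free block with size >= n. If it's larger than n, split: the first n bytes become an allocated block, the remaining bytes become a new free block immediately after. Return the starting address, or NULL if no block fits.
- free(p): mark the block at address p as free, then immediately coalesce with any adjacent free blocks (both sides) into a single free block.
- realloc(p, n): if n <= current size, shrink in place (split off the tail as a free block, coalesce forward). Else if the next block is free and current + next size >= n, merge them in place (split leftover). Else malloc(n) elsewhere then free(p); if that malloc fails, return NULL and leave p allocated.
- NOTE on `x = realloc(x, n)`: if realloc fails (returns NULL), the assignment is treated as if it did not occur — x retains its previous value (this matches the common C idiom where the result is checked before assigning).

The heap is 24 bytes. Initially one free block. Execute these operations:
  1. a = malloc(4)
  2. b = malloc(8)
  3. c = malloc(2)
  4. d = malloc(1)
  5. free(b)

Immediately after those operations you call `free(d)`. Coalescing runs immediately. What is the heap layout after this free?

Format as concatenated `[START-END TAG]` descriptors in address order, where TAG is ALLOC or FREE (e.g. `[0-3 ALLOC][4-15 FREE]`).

Op 1: a = malloc(4) -> a = 0; heap: [0-3 ALLOC][4-23 FREE]
Op 2: b = malloc(8) -> b = 4; heap: [0-3 ALLOC][4-11 ALLOC][12-23 FREE]
Op 3: c = malloc(2) -> c = 12; heap: [0-3 ALLOC][4-11 ALLOC][12-13 ALLOC][14-23 FREE]
Op 4: d = malloc(1) -> d = 14; heap: [0-3 ALLOC][4-11 ALLOC][12-13 ALLOC][14-14 ALLOC][15-23 FREE]
Op 5: free(b) -> (freed b); heap: [0-3 ALLOC][4-11 FREE][12-13 ALLOC][14-14 ALLOC][15-23 FREE]
free(d): d = 14 -> block [14-14 ALLOC]; mark free, coalesce with adjacent free neighbors -> [0-3 ALLOC][4-11 FREE][12-13 ALLOC][14-23 FREE]

Answer: [0-3 ALLOC][4-11 FREE][12-13 ALLOC][14-23 FREE]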